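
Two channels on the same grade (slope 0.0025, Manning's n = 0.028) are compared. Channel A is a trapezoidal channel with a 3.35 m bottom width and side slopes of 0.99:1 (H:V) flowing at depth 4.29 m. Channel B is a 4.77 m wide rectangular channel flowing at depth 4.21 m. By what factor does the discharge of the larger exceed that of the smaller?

2.02

Channel A: With bottom width b = 3.35 m and side slope z = 0.99: A = (b + zy)y = (3.35 + 0.99×4.29)×4.29 = 32.59 m²; P = b + 2y√(1+z²) = 3.35 + 2×4.29×1.407 = 15.42 m. Hydraulic radius R = A/P = 32.59/15.42 = 2.113 m. Q_A = (1/0.028)·32.59·2.113^(2/3)·√0.0025 = 95.84 m³/s.
Channel B: Flow area A = b·y = 4.77 × 4.21 = 20.08 m². Wetted perimeter P = b + 2y = 4.77 + 2×4.21 = 13.19 m. Hydraulic radius R = A/P = 20.08/13.19 = 1.522 m. Q_B = (1/0.028)·20.08·1.522^(2/3)·√0.0025 = 47.46 m³/s.
The larger discharge is 95.84 m³/s and the smaller is 47.46 m³/s; the ratio is 2.02.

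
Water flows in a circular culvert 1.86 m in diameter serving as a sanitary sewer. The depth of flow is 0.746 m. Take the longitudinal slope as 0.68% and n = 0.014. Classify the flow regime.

For a circular section of diameter D = 1.86 m at depth y = 0.746 m, the central angle is θ = 2 arccos(1 − 2y/D) = 2.743 rad. Then A = (D²/8)(θ − sin θ) = 1.019 m² and P = Dθ/2 = 2.551 m.
Hydraulic radius R = A/P = 1.019/2.551 = 0.3993 m.
V = (1/n) R^(2/3) √S = (1/0.014) × 0.3993^(2/3) × √0.0068 = 3.194 m/s. Hydraulic depth D_h = A/T = 1.019/1.823 = 0.5587 m.
Froude number Fr = V/√(g·D_h) = 3.194/√(9.81×0.5587) = 1.36, which is greater than 1, so the flow is supercritical.

supercritical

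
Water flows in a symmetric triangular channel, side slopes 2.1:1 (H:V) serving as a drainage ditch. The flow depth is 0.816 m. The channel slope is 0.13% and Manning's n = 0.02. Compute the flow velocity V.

For a triangular section with side slope z = 2.1: A = zy² = 2.1×0.816² = 1.398 m²; P = 2y√(1+z²) = 2×0.816×2.326 = 3.796 m.
Hydraulic radius R = A/P = 1.398/3.796 = 0.3684 m.
From Manning's equation, V = (1/n) R^(2/3) S^(1/2) = (1/0.02) × 0.3684^(2/3) × 0.0013^(1/2) = 0.926 m/s.

V = 0.926 m/s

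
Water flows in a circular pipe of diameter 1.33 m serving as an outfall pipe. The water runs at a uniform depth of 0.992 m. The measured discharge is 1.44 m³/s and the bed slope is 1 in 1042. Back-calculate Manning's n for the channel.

For a circular section of diameter D = 1.33 m at depth y = 0.992 m, the central angle is θ = 2 arccos(1 − 2y/D) = 4.17 rad. Then A = (D²/8)(θ − sin θ) = 1.111 m² and P = Dθ/2 = 2.773 m.
Hydraulic radius R = A/P = 1.111/2.773 = 0.4008 m.
Rearranging Manning's equation: n = (1/Q) A R^(2/3) S^(1/2) = (1/1.44) × 1.111 × 0.4008^(2/3) × √0.0009597 = 0.013.

n = 0.013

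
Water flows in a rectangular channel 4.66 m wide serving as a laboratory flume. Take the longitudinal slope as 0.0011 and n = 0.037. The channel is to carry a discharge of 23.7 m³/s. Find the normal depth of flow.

y_n = 4.31 m

Manning's equation rearranged: A R^(2/3) = nQ / (1·√S) = 0.037 × 23.7 / (√0.0011) = 26.44.
Trying y = 3.2 m: A R^(2/3) = 18.2 — short.
Trying y = 4.31 m: A R^(2/3) = 26.46 — ≈ 26.44.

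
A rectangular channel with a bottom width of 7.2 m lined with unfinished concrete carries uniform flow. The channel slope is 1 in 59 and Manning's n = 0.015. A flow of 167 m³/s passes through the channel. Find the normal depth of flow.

Manning's equation rearranged: A R^(2/3) = nQ / (1·√S) = 0.015 × 167 / (√0.01695) = 19.24.
At y = 1.78 m: A R^(2/3) = 14.4 — low.
At y = 2.18 m: A R^(2/3) = 19.25 — ≈ 19.24.

y_n = 2.18 m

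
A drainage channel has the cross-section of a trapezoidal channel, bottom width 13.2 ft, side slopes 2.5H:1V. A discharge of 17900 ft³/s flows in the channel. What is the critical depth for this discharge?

y_c = 17.5 ft

At critical depth, Q² T / (g A³) = 1, i.e. A³/T = Q²/g = 17900²/32.2 = 9951000.
Try y = 13.3 ft: A³/T = 2958000 — too small.
Try y = 17.5 ft: A³/T = 9830000 — close enough.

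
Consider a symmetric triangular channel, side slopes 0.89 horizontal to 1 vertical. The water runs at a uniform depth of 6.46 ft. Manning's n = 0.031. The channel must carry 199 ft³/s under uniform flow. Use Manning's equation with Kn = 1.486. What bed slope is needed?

For a triangular section with side slope z = 0.89: A = zy² = 0.89×6.46² = 37.14 ft²; P = 2y√(1+z²) = 2×6.46×1.339 = 17.3 ft.
Hydraulic radius R = A/P = 37.14/17.3 = 2.147 ft.
From Manning's equation, S = [nQ / (1.486 A R^(2/3))]² = [0.031 × 199 / (1.486 × 37.14 × 2.147^(2/3))]² = 0.00451.

S = 0.00451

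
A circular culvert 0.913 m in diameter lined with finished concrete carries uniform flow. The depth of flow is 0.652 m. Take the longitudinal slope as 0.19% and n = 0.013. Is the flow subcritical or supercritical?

subcritical

For a circular section of diameter D = 0.913 m at depth y = 0.652 m, the central angle is θ = 2 arccos(1 − 2y/D) = 4.027 rad. Then A = (D²/8)(θ − sin θ) = 0.5002 m² and P = Dθ/2 = 1.838 m.
Hydraulic radius R = A/P = 0.5002/1.838 = 0.2721 m.
V = (1/n) R^(2/3) √S = (1/0.013) × 0.2721^(2/3) × √0.0019 = 1.408 m/s. Hydraulic depth D_h = A/T = 0.5002/0.825 = 0.6063 m.
Froude number Fr = V/√(g·D_h) = 1.408/√(9.81×0.6063) = 0.577, which is less than 1, so the flow is subcritical.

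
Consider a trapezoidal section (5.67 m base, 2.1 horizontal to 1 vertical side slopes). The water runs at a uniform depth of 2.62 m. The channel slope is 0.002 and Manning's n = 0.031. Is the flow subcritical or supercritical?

subcritical

With bottom width b = 5.67 m and side slope z = 2.1: A = (b + zy)y = (5.67 + 2.1×2.62)×2.62 = 29.27 m²; P = b + 2y√(1+z²) = 5.67 + 2×2.62×2.326 = 17.86 m.
Hydraulic radius R = A/P = 29.27/17.86 = 1.639 m.
V = (1/n) R^(2/3) √S = (1/0.031) × 1.639^(2/3) × √0.002 = 2.005 m/s. Hydraulic depth D_h = A/T = 29.27/16.67 = 1.755 m.
Froude number Fr = V/√(g·D_h) = 2.005/√(9.81×1.755) = 0.483, which is less than 1, so the flow is subcritical.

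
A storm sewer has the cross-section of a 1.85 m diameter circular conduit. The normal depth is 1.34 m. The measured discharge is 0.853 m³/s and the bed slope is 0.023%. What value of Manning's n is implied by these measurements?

For a circular section of diameter D = 1.85 m at depth y = 1.34 m, the central angle is θ = 2 arccos(1 − 2y/D) = 4.072 rad. Then A = (D²/8)(θ − sin θ) = 2.085 m² and P = Dθ/2 = 3.767 m.
Hydraulic radius R = A/P = 2.085/3.767 = 0.5536 m.
Rearranging Manning's equation: n = (1/Q) A R^(2/3) S^(1/2) = (1/0.853) × 2.085 × 0.5536^(2/3) × √0.00023 = 0.025.

n = 0.025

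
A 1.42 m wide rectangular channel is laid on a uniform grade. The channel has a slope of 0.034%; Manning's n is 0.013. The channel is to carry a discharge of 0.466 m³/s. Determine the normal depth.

Manning's equation rearranged: A R^(2/3) = nQ / (1·√S) = 0.013 × 0.466 / (√0.00034) = 0.3285.
Trying y = 0.456 m: A R^(2/3) = 0.2756 — short.
Trying y = 0.517 m: A R^(2/3) = 0.3284 — close enough.

y_n = 0.517 m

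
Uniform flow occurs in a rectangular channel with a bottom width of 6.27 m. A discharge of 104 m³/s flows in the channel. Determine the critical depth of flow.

For a rectangular channel, critical depth y_c = (q²/g)^(1/3) where q = Q/b = 104/6.27 = 16.59 m²/s.
So y_c = (16.59²/9.81)^(1/3) = 3.04 m.

y_c = 3.04 m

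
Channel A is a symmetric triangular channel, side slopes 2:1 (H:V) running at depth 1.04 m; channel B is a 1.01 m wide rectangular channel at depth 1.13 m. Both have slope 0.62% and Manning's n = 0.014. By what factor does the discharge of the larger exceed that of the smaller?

Channel A: For a triangular section with side slope z = 2: A = zy² = 2×1.04² = 2.163 m²; P = 2y√(1+z²) = 2×1.04×2.236 = 4.651 m. Hydraulic radius R = A/P = 2.163/4.651 = 0.4651 m. Q_A = (1/0.014)·2.163·0.4651^(2/3)·√0.0062 = 7.303 m³/s.
Channel B: Flow area A = b·y = 1.01 × 1.13 = 1.141 m². Wetted perimeter P = b + 2y = 1.01 + 2×1.13 = 3.27 m. Hydraulic radius R = A/P = 1.141/3.27 = 0.349 m. Q_B = (1/0.014)·1.141·0.349^(2/3)·√0.0062 = 3.182 m³/s.
The larger discharge is 7.303 m³/s and the smaller is 3.182 m³/s; the ratio is 2.3.

2.3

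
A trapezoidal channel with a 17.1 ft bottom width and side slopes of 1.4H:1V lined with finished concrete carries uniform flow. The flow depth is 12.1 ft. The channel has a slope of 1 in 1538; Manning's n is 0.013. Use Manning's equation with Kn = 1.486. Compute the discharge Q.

Q = 4400 ft³/s

With bottom width b = 17.1 ft and side slope z = 1.4: A = (b + zy)y = (17.1 + 1.4×12.1)×12.1 = 411.9 ft²; P = b + 2y√(1+z²) = 17.1 + 2×12.1×1.72 = 58.74 ft.
Hydraulic radius R = A/P = 411.9/58.74 = 7.013 ft.
Manning's equation: Q = (1.486/n) A R^(2/3) S^(1/2) = (1.486/0.013) × 411.9 × 7.013^(2/3) × 0.0006502^(1/2) = 4400 ft³/s.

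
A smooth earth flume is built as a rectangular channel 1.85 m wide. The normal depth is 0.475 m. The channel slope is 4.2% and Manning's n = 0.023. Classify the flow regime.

Flow area A = b·y = 1.85 × 0.475 = 0.8788 m². Wetted perimeter P = b + 2y = 1.85 + 2×0.475 = 2.8 m.
Hydraulic radius R = A/P = 0.8788/2.8 = 0.3138 m.
V = (1/n) R^(2/3) √S = (1/0.023) × 0.3138^(2/3) × √0.042 = 4.115 m/s. Hydraulic depth D_h = A/T = 0.8788/1.85 = 0.475 m.
Froude number Fr = V/√(g·D_h) = 4.115/√(9.81×0.475) = 1.91, which is greater than 1, so the flow is supercritical.

supercritical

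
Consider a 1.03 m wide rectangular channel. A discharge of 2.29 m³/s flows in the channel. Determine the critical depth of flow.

y_c = 0.796 m

For a rectangular channel, critical depth y_c = (q²/g)^(1/3) where q = Q/b = 2.29/1.03 = 2.223 m²/s.
So y_c = (2.223²/9.81)^(1/3) = 0.796 m.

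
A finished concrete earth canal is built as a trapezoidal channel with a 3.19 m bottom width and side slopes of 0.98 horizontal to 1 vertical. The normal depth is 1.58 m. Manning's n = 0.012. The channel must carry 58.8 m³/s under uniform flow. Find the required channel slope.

S = 0.00909

With bottom width b = 3.19 m and side slope z = 0.98: A = (b + zy)y = (3.19 + 0.98×1.58)×1.58 = 7.487 m²; P = b + 2y√(1+z²) = 3.19 + 2×1.58×1.4 = 7.614 m.
Hydraulic radius R = A/P = 7.487/7.614 = 0.9832 m.
From Manning's equation, S = [nQ / (1 A R^(2/3))]² = [0.012 × 58.8 / (1 × 7.487 × 0.9832^(2/3))]² = 0.00909.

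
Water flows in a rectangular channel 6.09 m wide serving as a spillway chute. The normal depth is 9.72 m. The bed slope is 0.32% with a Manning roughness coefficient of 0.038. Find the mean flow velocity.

Flow area A = b·y = 6.09 × 9.72 = 59.19 m². Wetted perimeter P = b + 2y = 6.09 + 2×9.72 = 25.53 m.
Hydraulic radius R = A/P = 59.19/25.53 = 2.319 m.
From Manning's equation, V = (1/n) R^(2/3) S^(1/2) = (1/0.038) × 2.319^(2/3) × 0.0032^(1/2) = 2.61 m/s.

V = 2.61 m/s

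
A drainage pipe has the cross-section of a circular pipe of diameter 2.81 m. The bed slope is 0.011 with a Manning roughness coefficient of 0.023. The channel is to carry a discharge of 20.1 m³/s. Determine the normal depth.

y_n = 2.08 m

Manning's equation rearranged: A R^(2/3) = nQ / (1·√S) = 0.023 × 20.1 / (√0.011) = 4.408.
Trying y = 1.66 m: A R^(2/3) = 3.215 — too small.
Trying y = 2.5 m: A R^(2/3) = 5.196 — too large.
Trying y = 2.08 m: A R^(2/3) = 4.4 — ≈ 4.408.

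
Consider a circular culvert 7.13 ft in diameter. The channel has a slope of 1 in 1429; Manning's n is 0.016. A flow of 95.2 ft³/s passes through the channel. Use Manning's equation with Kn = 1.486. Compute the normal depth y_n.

y_n = 4.23 ft

Manning's equation rearranged: A R^(2/3) = nQ / (1.486·√S) = 0.016 × 95.2 / (1.486 × √0.0006998) = 38.75.
Try y = 4.64 ft: A R^(2/3) = 44.47 — too large.
Try y = 4.23 ft: A R^(2/3) = 38.76 — ≈ 38.75.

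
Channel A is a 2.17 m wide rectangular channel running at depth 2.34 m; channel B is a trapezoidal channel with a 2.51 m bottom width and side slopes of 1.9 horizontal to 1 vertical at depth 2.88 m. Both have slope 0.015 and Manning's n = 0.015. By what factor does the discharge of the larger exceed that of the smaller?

Channel A: Flow area A = b·y = 2.17 × 2.34 = 5.078 m². Wetted perimeter P = b + 2y = 2.17 + 2×2.34 = 6.85 m. Hydraulic radius R = A/P = 5.078/6.85 = 0.7413 m. Q_A = (1/0.015)·5.078·0.7413^(2/3)·√0.015 = 33.96 m³/s.
Channel B: With bottom width b = 2.51 m and side slope z = 1.9: A = (b + zy)y = (2.51 + 1.9×2.88)×2.88 = 22.99 m²; P = b + 2y√(1+z²) = 2.51 + 2×2.88×2.147 = 14.88 m. Hydraulic radius R = A/P = 22.99/14.88 = 1.545 m. Q_B = (1/0.015)·22.99·1.545^(2/3)·√0.015 = 250.9 m³/s.
The larger discharge is 250.9 m³/s and the smaller is 33.96 m³/s; the ratio is 7.39.

7.39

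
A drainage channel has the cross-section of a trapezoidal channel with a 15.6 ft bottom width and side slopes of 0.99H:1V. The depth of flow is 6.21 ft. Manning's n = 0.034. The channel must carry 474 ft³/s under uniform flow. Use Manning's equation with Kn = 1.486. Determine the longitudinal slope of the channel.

S = 0.000988

With bottom width b = 15.6 ft and side slope z = 0.99: A = (b + zy)y = (15.6 + 0.99×6.21)×6.21 = 135.1 ft²; P = b + 2y√(1+z²) = 15.6 + 2×6.21×1.407 = 33.08 ft.
Hydraulic radius R = A/P = 135.1/33.08 = 4.083 ft.
From Manning's equation, S = [nQ / (1.486 A R^(2/3))]² = [0.034 × 474 / (1.486 × 135.1 × 4.083^(2/3))]² = 0.000988.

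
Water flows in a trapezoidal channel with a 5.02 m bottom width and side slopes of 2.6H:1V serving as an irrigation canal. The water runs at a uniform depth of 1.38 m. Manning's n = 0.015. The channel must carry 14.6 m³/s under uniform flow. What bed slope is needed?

With bottom width b = 5.02 m and side slope z = 2.6: A = (b + zy)y = (5.02 + 2.6×1.38)×1.38 = 11.88 m²; P = b + 2y√(1+z²) = 5.02 + 2×1.38×2.786 = 12.71 m.
Hydraulic radius R = A/P = 11.88/12.71 = 0.9347 m.
From Manning's equation, S = [nQ / (1 A R^(2/3))]² = [0.015 × 14.6 / (1 × 11.88 × 0.9347^(2/3))]² = 0.000372.

S = 0.000372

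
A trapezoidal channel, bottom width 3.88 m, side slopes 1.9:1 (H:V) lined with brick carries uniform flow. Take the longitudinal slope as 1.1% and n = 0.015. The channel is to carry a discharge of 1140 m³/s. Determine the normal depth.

Manning's equation rearranged: A R^(2/3) = nQ / (1·√S) = 0.015 × 1140 / (√0.011) = 163.
Trying y = 6.35 m: A R^(2/3) = 222.2 — over.
Trying y = 4.55 m: A R^(2/3) = 103.1 — short.
Trying y = 5.56 m: A R^(2/3) = 163.1 — matches.

y_n = 5.56 m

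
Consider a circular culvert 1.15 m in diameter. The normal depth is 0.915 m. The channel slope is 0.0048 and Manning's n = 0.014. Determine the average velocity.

For a circular section of diameter D = 1.15 m at depth y = 0.915 m, the central angle is θ = 2 arccos(1 − 2y/D) = 4.407 rad. Then A = (D²/8)(θ − sin θ) = 0.8862 m² and P = Dθ/2 = 2.534 m.
Hydraulic radius R = A/P = 0.8862/2.534 = 0.3497 m.
From Manning's equation, V = (1/n) R^(2/3) S^(1/2) = (1/0.014) × 0.3497^(2/3) × 0.0048^(1/2) = 2.46 m/s.

V = 2.46 m/s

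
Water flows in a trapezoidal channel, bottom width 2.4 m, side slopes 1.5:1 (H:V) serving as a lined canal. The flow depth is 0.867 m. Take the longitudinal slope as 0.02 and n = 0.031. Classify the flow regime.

With bottom width b = 2.4 m and side slope z = 1.5: A = (b + zy)y = (2.4 + 1.5×0.867)×0.867 = 3.208 m²; P = b + 2y√(1+z²) = 2.4 + 2×0.867×1.803 = 5.526 m.
Hydraulic radius R = A/P = 3.208/5.526 = 0.5806 m.
V = (1/n) R^(2/3) √S = (1/0.031) × 0.5806^(2/3) × √0.02 = 3.175 m/s. Hydraulic depth D_h = A/T = 3.208/5.001 = 0.6415 m.
Froude number Fr = V/√(g·D_h) = 3.175/√(9.81×0.6415) = 1.27, which is greater than 1, so the flow is supercritical.

supercritical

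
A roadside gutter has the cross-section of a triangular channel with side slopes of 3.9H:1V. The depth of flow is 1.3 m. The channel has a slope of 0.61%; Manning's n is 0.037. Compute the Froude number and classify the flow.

For a triangular section with side slope z = 3.9: A = zy² = 3.9×1.3² = 6.591 m²; P = 2y√(1+z²) = 2×1.3×4.026 = 10.47 m.
Hydraulic radius R = A/P = 6.591/10.47 = 0.6296 m.
V = (1/n) R^(2/3) √S = (1/0.037) × 0.6296^(2/3) × √0.0061 = 1.551 m/s. Hydraulic depth D_h = A/T = 6.591/10.14 = 0.65 m.
Froude number Fr = V/√(g·D_h) = 1.551/√(9.81×0.65) = 0.614, which is less than 1, so the flow is subcritical.

subcritical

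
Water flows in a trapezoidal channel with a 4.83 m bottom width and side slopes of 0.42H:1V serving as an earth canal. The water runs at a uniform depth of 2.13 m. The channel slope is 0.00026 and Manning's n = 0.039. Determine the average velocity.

V = 0.49 m/s

With bottom width b = 4.83 m and side slope z = 0.42: A = (b + zy)y = (4.83 + 0.42×2.13)×2.13 = 12.19 m²; P = b + 2y√(1+z²) = 4.83 + 2×2.13×1.085 = 9.45 m.
Hydraulic radius R = A/P = 12.19/9.45 = 1.29 m.
From Manning's equation, V = (1/n) R^(2/3) S^(1/2) = (1/0.039) × 1.29^(2/3) × 0.00026^(1/2) = 0.49 m/s.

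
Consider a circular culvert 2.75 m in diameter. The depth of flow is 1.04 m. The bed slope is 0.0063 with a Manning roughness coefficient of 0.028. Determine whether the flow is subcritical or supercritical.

For a circular section of diameter D = 2.75 m at depth y = 1.04 m, the central angle is θ = 2 arccos(1 − 2y/D) = 2.649 rad. Then A = (D²/8)(θ − sin θ) = 2.058 m² and P = Dθ/2 = 3.643 m.
Hydraulic radius R = A/P = 2.058/3.643 = 0.5649 m.
V = (1/n) R^(2/3) √S = (1/0.028) × 0.5649^(2/3) × √0.0063 = 1.937 m/s. Hydraulic depth D_h = A/T = 2.058/2.667 = 0.7715 m.
Froude number Fr = V/√(g·D_h) = 1.937/√(9.81×0.7715) = 0.704, which is less than 1, so the flow is subcritical.

subcritical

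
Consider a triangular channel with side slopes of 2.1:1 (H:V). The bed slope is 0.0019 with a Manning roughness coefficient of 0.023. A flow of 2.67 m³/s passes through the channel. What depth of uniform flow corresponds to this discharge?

Manning's equation rearranged: A R^(2/3) = nQ / (1·√S) = 0.023 × 2.67 / (√0.0019) = 1.409.
At y = 0.9 m: A R^(2/3) = 0.9331 — low.
At y = 1.16 m: A R^(2/3) = 1.836 — high.
At y = 1.05 m: A R^(2/3) = 1.408 — matches.

y_n = 1.05 m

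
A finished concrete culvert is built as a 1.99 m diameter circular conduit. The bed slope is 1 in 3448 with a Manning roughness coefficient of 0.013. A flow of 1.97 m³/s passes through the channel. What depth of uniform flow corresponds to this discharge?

Manning's equation rearranged: A R^(2/3) = nQ / (1·√S) = 0.013 × 1.97 / (√0.00029) = 1.504.
Trying y = 1.12 m: A R^(2/3) = 1.187 — low.
Trying y = 1.31 m: A R^(2/3) = 1.504 — matches.

y_n = 1.31 m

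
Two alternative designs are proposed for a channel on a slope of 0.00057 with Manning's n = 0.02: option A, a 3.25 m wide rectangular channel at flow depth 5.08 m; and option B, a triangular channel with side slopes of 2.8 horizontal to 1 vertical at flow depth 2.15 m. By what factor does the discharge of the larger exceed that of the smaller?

Channel A: Flow area A = b·y = 3.25 × 5.08 = 16.51 m². Wetted perimeter P = b + 2y = 3.25 + 2×5.08 = 13.41 m. Hydraulic radius R = A/P = 16.51/13.41 = 1.231 m. Q_A = (1/0.02)·16.51·1.231^(2/3)·√0.00057 = 22.64 m³/s.
Channel B: For a triangular section with side slope z = 2.8: A = zy² = 2.8×2.15² = 12.94 m²; P = 2y√(1+z²) = 2×2.15×2.973 = 12.78 m. Hydraulic radius R = A/P = 12.94/12.78 = 1.012 m. Q_B = (1/0.02)·12.94·1.012^(2/3)·√0.00057 = 15.58 m³/s.
The larger discharge is 22.64 m³/s and the smaller is 15.58 m³/s; the ratio is 1.45.

1.45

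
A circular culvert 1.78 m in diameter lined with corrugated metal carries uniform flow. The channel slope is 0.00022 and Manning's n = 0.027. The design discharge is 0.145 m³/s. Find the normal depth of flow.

y_n = 0.514 m

Manning's equation rearranged: A R^(2/3) = nQ / (1·√S) = 0.027 × 0.145 / (√0.00022) = 0.2639.
At y = 0.444 m: A R^(2/3) = 0.1978 — too small.
At y = 0.642 m: A R^(2/3) = 0.4035 — too large.
At y = 0.514 m: A R^(2/3) = 0.2638 — close enough.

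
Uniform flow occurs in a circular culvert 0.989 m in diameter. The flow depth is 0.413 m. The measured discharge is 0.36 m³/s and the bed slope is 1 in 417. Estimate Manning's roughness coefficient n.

For a circular section of diameter D = 0.989 m at depth y = 0.413 m, the central angle is θ = 2 arccos(1 − 2y/D) = 2.81 rad. Then A = (D²/8)(θ − sin θ) = 0.3039 m² and P = Dθ/2 = 1.39 m.
Hydraulic radius R = A/P = 0.3039/1.39 = 0.2186 m.
Rearranging Manning's equation: n = (1/Q) A R^(2/3) S^(1/2) = (1/0.36) × 0.3039 × 0.2186^(2/3) × √0.002398 = 0.015.

n = 0.015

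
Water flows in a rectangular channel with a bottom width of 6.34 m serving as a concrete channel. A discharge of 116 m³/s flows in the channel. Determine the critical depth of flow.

y_c = 3.24 m

For a rectangular channel, critical depth y_c = (q²/g)^(1/3) where q = Q/b = 116/6.34 = 18.3 m²/s.
So y_c = (18.3²/9.81)^(1/3) = 3.24 m.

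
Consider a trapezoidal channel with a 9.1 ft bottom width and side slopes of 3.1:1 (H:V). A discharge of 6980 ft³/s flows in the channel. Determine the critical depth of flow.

y_c = 11.2 ft

At critical depth, Q² T / (g A³) = 1, i.e. A³/T = Q²/g = 6980²/32.2 = 1513000.
At y = 13.7 ft: A³/T = 3750000 — over.
At y = 11.2 ft: A³/T = 1505000 — matches.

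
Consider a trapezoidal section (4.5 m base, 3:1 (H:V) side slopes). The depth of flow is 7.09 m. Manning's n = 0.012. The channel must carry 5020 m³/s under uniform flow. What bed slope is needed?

With bottom width b = 4.5 m and side slope z = 3: A = (b + zy)y = (4.5 + 3×7.09)×7.09 = 182.7 m²; P = b + 2y√(1+z²) = 4.5 + 2×7.09×3.162 = 49.34 m.
Hydraulic radius R = A/P = 182.7/49.34 = 3.703 m.
From Manning's equation, S = [nQ / (1 A R^(2/3))]² = [0.012 × 5020 / (1 × 182.7 × 3.703^(2/3))]² = 0.019.

S = 0.019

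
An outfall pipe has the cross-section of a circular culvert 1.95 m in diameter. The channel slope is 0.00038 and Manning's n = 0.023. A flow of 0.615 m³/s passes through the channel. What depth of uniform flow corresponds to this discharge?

Manning's equation rearranged: A R^(2/3) = nQ / (1·√S) = 0.023 × 0.615 / (√0.00038) = 0.7256.
Trying y = 1.02 m: A R^(2/3) = 0.9978 — high.
Trying y = 0.616 m: A R^(2/3) = 0.4002 — low.
Trying y = 0.848 m: A R^(2/3) = 0.7251 — ≈ 0.7256.

y_n = 0.848 m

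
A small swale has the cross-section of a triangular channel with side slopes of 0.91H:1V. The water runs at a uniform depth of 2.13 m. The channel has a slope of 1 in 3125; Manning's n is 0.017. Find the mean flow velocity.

For a triangular section with side slope z = 0.91: A = zy² = 0.91×2.13² = 4.129 m²; P = 2y√(1+z²) = 2×2.13×1.352 = 5.76 m.
Hydraulic radius R = A/P = 4.129/5.76 = 0.7168 m.
From Manning's equation, V = (1/n) R^(2/3) S^(1/2) = (1/0.017) × 0.7168^(2/3) × 0.00032^(1/2) = 0.843 m/s.

V = 0.843 m/s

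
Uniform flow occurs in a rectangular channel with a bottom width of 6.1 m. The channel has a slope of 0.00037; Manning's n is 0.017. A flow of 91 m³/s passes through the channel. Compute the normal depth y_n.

Manning's equation rearranged: A R^(2/3) = nQ / (1·√S) = 0.017 × 91 / (√0.00037) = 80.42.
Try y = 9.83 m: A R^(2/3) = 105.3 — over.
Try y = 6.99 m: A R^(2/3) = 70.44 — short.
Try y = 7.81 m: A R^(2/3) = 80.43 — matches.

y_n = 7.81 m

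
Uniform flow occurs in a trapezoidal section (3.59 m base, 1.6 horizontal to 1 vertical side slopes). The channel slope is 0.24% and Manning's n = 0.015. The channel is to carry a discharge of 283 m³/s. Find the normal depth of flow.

Manning's equation rearranged: A R^(2/3) = nQ / (1·√S) = 0.015 × 283 / (√0.0024) = 86.65.
At y = 3.54 m: A R^(2/3) = 50.83 — low.
At y = 4.51 m: A R^(2/3) = 86.5 — close enough.

y_n = 4.51 m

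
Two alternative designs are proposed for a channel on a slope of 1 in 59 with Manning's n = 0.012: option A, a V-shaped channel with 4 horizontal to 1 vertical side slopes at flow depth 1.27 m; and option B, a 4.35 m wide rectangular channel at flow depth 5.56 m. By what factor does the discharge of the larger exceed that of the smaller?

6.97

Channel A: For a triangular section with side slope z = 4: A = zy² = 4×1.27² = 6.452 m²; P = 2y√(1+z²) = 2×1.27×4.123 = 10.47 m. Hydraulic radius R = A/P = 6.452/10.47 = 0.616 m. Q_A = (1/0.012)·6.452·0.616^(2/3)·√0.01695 = 50.68 m³/s.
Channel B: Flow area A = b·y = 4.35 × 5.56 = 24.19 m². Wetted perimeter P = b + 2y = 4.35 + 2×5.56 = 15.47 m. Hydraulic radius R = A/P = 24.19/15.47 = 1.563 m. Q_B = (1/0.012)·24.19·1.563^(2/3)·√0.01695 = 353.5 m³/s.
The larger discharge is 353.5 m³/s and the smaller is 50.68 m³/s; the ratio is 6.97.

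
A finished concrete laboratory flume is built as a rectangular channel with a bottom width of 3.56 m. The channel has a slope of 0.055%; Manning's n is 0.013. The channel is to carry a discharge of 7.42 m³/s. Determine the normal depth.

Manning's equation rearranged: A R^(2/3) = nQ / (1·√S) = 0.013 × 7.42 / (√0.00055) = 4.113.
At y = 1.03 m: A R^(2/3) = 2.758 — short.
At y = 1.37 m: A R^(2/3) = 4.112 — matches.

y_n = 1.37 m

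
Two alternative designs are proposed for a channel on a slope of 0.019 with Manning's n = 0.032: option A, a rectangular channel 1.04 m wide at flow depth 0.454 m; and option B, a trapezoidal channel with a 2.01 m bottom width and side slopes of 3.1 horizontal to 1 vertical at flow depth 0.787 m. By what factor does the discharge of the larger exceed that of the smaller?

11.9

Channel A: Flow area A = b·y = 1.04 × 0.454 = 0.4722 m². Wetted perimeter P = b + 2y = 1.04 + 2×0.454 = 1.948 m. Hydraulic radius R = A/P = 0.4722/1.948 = 0.2424 m. Q_A = (1/0.032)·0.4722·0.2424^(2/3)·√0.019 = 0.7906 m³/s.
Channel B: With bottom width b = 2.01 m and side slope z = 3.1: A = (b + zy)y = (2.01 + 3.1×0.787)×0.787 = 3.502 m²; P = b + 2y√(1+z²) = 2.01 + 2×0.787×3.257 = 7.137 m. Hydraulic radius R = A/P = 3.502/7.137 = 0.4907 m. Q_B = (1/0.032)·3.502·0.4907^(2/3)·√0.019 = 9.384 m³/s.
The larger discharge is 9.384 m³/s and the smaller is 0.7906 m³/s; the ratio is 11.9.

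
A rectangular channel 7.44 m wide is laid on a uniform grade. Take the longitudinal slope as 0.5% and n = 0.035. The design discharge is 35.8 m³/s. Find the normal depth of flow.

Manning's equation rearranged: A R^(2/3) = nQ / (1·√S) = 0.035 × 35.8 / (√0.005) = 17.72.
Try y = 1.68 m: A R^(2/3) = 13.78 — short.
Try y = 2.26 m: A R^(2/3) = 21.1 — over.
Try y = 2 m: A R^(2/3) = 17.73 — ≈ 17.72.

y_n = 2 m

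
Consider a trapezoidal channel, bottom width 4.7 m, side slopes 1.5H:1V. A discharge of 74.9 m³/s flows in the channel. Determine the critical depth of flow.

y_c = 2.3 m

At critical depth, Q² T / (g A³) = 1, i.e. A³/T = Q²/g = 74.9²/9.81 = 571.9.
Trying y = 1.59 m: A³/T = 151 — short.
Trying y = 2.68 m: A³/T = 1002 — over.
Trying y = 2.3 m: A³/T = 567.8 — matches.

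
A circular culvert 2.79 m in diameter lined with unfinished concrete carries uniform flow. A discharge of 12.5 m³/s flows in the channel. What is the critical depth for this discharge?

At critical depth, Q² T / (g A³) = 1, i.e. A³/T = Q²/g = 12.5²/9.81 = 15.93.
Trying y = 1.83 m: A³/T = 28.97 — too large.
Trying y = 1.27 m: A³/T = 7.151 — too small.
Trying y = 1.57 m: A³/T = 16.08 — matches.

y_c = 1.57 m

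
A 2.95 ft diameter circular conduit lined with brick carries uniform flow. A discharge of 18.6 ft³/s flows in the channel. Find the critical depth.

y_c = 1.39 ft

At critical depth, Q² T / (g A³) = 1, i.e. A³/T = Q²/g = 18.6²/32.2 = 10.74.
At y = 1.57 ft: A³/T = 17.17 — high.
At y = 0.987 ft: A³/T = 2.893 — low.
At y = 1.39 ft: A³/T = 10.78 — matches.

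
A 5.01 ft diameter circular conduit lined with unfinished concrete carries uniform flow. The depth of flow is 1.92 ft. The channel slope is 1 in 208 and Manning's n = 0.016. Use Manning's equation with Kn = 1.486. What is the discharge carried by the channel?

For a circular section of diameter D = 5.01 ft at depth y = 1.92 ft, the central angle is θ = 2 arccos(1 − 2y/D) = 2.67 rad. Then A = (D²/8)(θ − sin θ) = 6.953 ft² and P = Dθ/2 = 6.689 ft.
Hydraulic radius R = A/P = 6.953/6.689 = 1.039 ft.
Manning's equation: Q = (1.486/n) A R^(2/3) S^(1/2) = (1.486/0.016) × 6.953 × 1.039^(2/3) × 0.004808^(1/2) = 45.9 ft³/s.

Q = 45.9 ft³/s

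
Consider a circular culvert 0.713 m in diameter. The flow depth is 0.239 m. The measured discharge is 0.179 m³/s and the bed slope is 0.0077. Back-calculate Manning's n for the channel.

n = 0.015

For a circular section of diameter D = 0.713 m at depth y = 0.239 m, the central angle is θ = 2 arccos(1 − 2y/D) = 2.47 rad. Then A = (D²/8)(θ − sin θ) = 0.1174 m² and P = Dθ/2 = 0.8805 m.
Hydraulic radius R = A/P = 0.1174/0.8805 = 0.1333 m.
Rearranging Manning's equation: n = (1/Q) A R^(2/3) S^(1/2) = (1/0.179) × 0.1174 × 0.1333^(2/3) × √0.0077 = 0.015.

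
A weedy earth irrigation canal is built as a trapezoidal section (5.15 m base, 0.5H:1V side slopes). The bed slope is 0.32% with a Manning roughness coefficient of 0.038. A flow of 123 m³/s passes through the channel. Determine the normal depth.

Manning's equation rearranged: A R^(2/3) = nQ / (1·√S) = 0.038 × 123 / (√0.0032) = 82.63.
At y = 6.62 m: A R^(2/3) = 111.4 — too large.
At y = 4.07 m: A R^(2/3) = 47.22 — too small.
At y = 5.61 m: A R^(2/3) = 82.69 — matches.

y_n = 5.61 m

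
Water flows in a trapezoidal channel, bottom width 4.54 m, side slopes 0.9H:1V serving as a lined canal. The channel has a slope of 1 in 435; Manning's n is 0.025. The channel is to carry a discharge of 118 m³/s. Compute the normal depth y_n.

y_n = 4.28 m

Manning's equation rearranged: A R^(2/3) = nQ / (1·√S) = 0.025 × 118 / (√0.002299) = 61.53.
Trying y = 3.24 m: A R^(2/3) = 36.04 — too small.
Trying y = 5.11 m: A R^(2/3) = 87.24 — too large.
Trying y = 4.28 m: A R^(2/3) = 61.44 — ≈ 61.53.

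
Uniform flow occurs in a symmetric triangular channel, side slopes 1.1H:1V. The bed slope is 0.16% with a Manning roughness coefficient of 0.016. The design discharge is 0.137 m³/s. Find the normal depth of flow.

y_n = 0.416 m

Manning's equation rearranged: A R^(2/3) = nQ / (1·√S) = 0.016 × 0.137 / (√0.0016) = 0.0548.
Trying y = 0.504 m: A R^(2/3) = 0.0912 — high.
Trying y = 0.32 m: A R^(2/3) = 0.02716 — low.
Trying y = 0.416 m: A R^(2/3) = 0.05467 — ≈ 0.0548.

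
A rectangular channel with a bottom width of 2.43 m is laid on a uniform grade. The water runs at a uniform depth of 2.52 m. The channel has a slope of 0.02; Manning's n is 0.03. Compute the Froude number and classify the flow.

Flow area A = b·y = 2.43 × 2.52 = 6.124 m². Wetted perimeter P = b + 2y = 2.43 + 2×2.52 = 7.47 m.
Hydraulic radius R = A/P = 6.124/7.47 = 0.8198 m.
V = (1/n) R^(2/3) √S = (1/0.03) × 0.8198^(2/3) × √0.02 = 4.129 m/s. Hydraulic depth D_h = A/T = 6.124/2.43 = 2.52 m.
Froude number Fr = V/√(g·D_h) = 4.129/√(9.81×2.52) = 0.83, which is less than 1, so the flow is subcritical.

subcritical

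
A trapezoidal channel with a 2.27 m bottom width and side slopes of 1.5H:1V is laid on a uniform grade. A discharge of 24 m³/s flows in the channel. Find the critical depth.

At critical depth, Q² T / (g A³) = 1, i.e. A³/T = Q²/g = 24²/9.81 = 58.72.
Trying y = 1.87 m: A³/T = 108.5 — high.
Trying y = 1.6 m: A³/T = 59.01 — matches.

y_c = 1.6 m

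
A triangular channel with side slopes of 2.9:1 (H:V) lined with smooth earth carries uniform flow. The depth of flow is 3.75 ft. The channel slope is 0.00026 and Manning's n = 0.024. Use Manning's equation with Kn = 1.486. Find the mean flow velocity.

V = 1.46 ft/s

For a triangular section with side slope z = 2.9: A = zy² = 2.9×3.75² = 40.78 ft²; P = 2y√(1+z²) = 2×3.75×3.068 = 23.01 ft.
Hydraulic radius R = A/P = 40.78/23.01 = 1.773 ft.
From Manning's equation, V = (1.486/n) R^(2/3) S^(1/2) = (1.486/0.024) × 1.773^(2/3) × 0.00026^(1/2) = 1.46 ft/s.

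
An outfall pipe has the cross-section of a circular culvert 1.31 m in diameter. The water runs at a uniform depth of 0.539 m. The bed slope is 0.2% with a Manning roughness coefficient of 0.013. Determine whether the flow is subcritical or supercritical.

For a circular section of diameter D = 1.31 m at depth y = 0.539 m, the central angle is θ = 2 arccos(1 − 2y/D) = 2.786 rad. Then A = (D²/8)(θ − sin θ) = 0.5227 m² and P = Dθ/2 = 1.825 m.
Hydraulic radius R = A/P = 0.5227/1.825 = 0.2865 m.
V = (1/n) R^(2/3) √S = (1/0.013) × 0.2865^(2/3) × √0.002 = 1.495 m/s. Hydraulic depth D_h = A/T = 0.5227/1.289 = 0.4055 m.
Froude number Fr = V/√(g·D_h) = 1.495/√(9.81×0.4055) = 0.75, which is less than 1, so the flow is subcritical.

subcritical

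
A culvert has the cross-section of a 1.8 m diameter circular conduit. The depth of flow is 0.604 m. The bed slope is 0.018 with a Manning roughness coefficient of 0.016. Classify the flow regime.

For a circular section of diameter D = 1.8 m at depth y = 0.604 m, the central angle is θ = 2 arccos(1 − 2y/D) = 2.471 rad. Then A = (D²/8)(θ − sin θ) = 0.7493 m² and P = Dθ/2 = 2.224 m.
Hydraulic radius R = A/P = 0.7493/2.224 = 0.3369 m.
V = (1/n) R^(2/3) √S = (1/0.016) × 0.3369^(2/3) × √0.018 = 4.06 m/s. Hydraulic depth D_h = A/T = 0.7493/1.7 = 0.4408 m.
Froude number Fr = V/√(g·D_h) = 4.06/√(9.81×0.4408) = 1.95, which is greater than 1, so the flow is supercritical.

supercritical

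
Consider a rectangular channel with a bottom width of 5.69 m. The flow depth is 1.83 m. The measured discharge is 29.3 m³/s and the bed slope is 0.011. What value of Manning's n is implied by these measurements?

Flow area A = b·y = 5.69 × 1.83 = 10.41 m². Wetted perimeter P = b + 2y = 5.69 + 2×1.83 = 9.35 m.
Hydraulic radius R = A/P = 10.41/9.35 = 1.114 m.
Rearranging Manning's equation: n = (1/Q) A R^(2/3) S^(1/2) = (1/29.3) × 10.41 × 1.114^(2/3) × √0.011 = 0.04.

n = 0.04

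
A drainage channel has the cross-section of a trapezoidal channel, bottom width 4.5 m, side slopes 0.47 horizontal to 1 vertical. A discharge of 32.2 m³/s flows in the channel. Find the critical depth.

At critical depth, Q² T / (g A³) = 1, i.e. A³/T = Q²/g = 32.2²/9.81 = 105.7.
Try y = 1.36 m: A³/T = 59.09 — short.
Try y = 1.82 m: A³/T = 149.1 — over.
Try y = 1.63 m: A³/T = 104.8 — ≈ 105.7.

y_c = 1.63 m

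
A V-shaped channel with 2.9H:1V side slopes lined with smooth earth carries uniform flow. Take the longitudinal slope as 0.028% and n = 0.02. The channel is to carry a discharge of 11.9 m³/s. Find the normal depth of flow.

y_n = 2.19 m

Manning's equation rearranged: A R^(2/3) = nQ / (1·√S) = 0.02 × 11.9 / (√0.00028) = 14.22.
Try y = 2.73 m: A R^(2/3) = 25.62 — high.
Try y = 1.54 m: A R^(2/3) = 5.565 — low.
Try y = 2.19 m: A R^(2/3) = 14.23 — close enough.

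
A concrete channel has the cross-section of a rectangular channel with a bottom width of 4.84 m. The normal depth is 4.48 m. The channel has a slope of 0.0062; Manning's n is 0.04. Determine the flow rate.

Q = 57.7 m³/s

Flow area A = b·y = 4.84 × 4.48 = 21.68 m². Wetted perimeter P = b + 2y = 4.84 + 2×4.48 = 13.8 m.
Hydraulic radius R = A/P = 21.68/13.8 = 1.571 m.
Manning's equation: Q = (1/n) A R^(2/3) S^(1/2) = (1/0.04) × 21.68 × 1.571^(2/3) × 0.0062^(1/2) = 57.7 m³/s.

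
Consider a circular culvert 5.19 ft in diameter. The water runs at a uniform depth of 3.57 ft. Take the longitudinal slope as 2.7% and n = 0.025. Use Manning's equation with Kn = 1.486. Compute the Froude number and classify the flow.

For a circular section of diameter D = 5.19 ft at depth y = 3.57 ft, the central angle is θ = 2 arccos(1 − 2y/D) = 3.912 rad. Then A = (D²/8)(θ − sin θ) = 15.52 ft² and P = Dθ/2 = 10.15 ft.
Hydraulic radius R = A/P = 15.52/10.15 = 1.528 ft.
V = (1.486/n) R^(2/3) √S = (1.486/0.025) × 1.528^(2/3) × √0.027 = 12.96 ft/s. Hydraulic depth D_h = A/T = 15.52/4.81 = 3.226 ft.
Froude number Fr = V/√(g·D_h) = 12.96/√(32.2×3.226) = 1.27, which is greater than 1, so the flow is supercritical.

supercritical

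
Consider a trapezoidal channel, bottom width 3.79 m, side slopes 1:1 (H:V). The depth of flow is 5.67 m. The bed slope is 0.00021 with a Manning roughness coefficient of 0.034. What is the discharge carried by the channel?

Q = 44.4 m³/s

With bottom width b = 3.79 m and side slope z = 1: A = (b + zy)y = (3.79 + 1×5.67)×5.67 = 53.64 m²; P = b + 2y√(1+z²) = 3.79 + 2×5.67×1.414 = 19.83 m.
Hydraulic radius R = A/P = 53.64/19.83 = 2.705 m.
Manning's equation: Q = (1/n) A R^(2/3) S^(1/2) = (1/0.034) × 53.64 × 2.705^(2/3) × 0.00021^(1/2) = 44.4 m³/s.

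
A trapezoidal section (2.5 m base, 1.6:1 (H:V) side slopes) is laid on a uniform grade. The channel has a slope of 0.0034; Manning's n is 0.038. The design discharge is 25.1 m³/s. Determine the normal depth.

y_n = 2.28 m

Manning's equation rearranged: A R^(2/3) = nQ / (1·√S) = 0.038 × 25.1 / (√0.0034) = 16.36.
At y = 2.74 m: A R^(2/3) = 24.38 — high.
At y = 1.96 m: A R^(2/3) = 11.89 — low.
At y = 2.28 m: A R^(2/3) = 16.37 — matches.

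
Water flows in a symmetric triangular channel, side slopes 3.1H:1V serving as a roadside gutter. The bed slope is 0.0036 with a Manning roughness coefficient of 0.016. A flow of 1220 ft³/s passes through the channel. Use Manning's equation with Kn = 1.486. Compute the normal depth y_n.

Manning's equation rearranged: A R^(2/3) = nQ / (1.486·√S) = 0.016 × 1220 / (1.486 × √0.0036) = 218.9.
At y = 4.25 ft: A R^(2/3) = 89.55 — too small.
At y = 7.29 ft: A R^(2/3) = 377.5 — too large.
At y = 5.94 ft: A R^(2/3) = 218.7 — close enough.

y_n = 5.94 ft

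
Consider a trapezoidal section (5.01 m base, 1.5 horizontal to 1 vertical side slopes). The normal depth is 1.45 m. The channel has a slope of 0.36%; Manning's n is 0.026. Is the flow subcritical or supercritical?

subcritical

With bottom width b = 5.01 m and side slope z = 1.5: A = (b + zy)y = (5.01 + 1.5×1.45)×1.45 = 10.42 m²; P = b + 2y√(1+z²) = 5.01 + 2×1.45×1.803 = 10.24 m.
Hydraulic radius R = A/P = 10.42/10.24 = 1.018 m.
V = (1/n) R^(2/3) √S = (1/0.026) × 1.018^(2/3) × √0.0036 = 2.335 m/s. Hydraulic depth D_h = A/T = 10.42/9.36 = 1.113 m.
Froude number Fr = V/√(g·D_h) = 2.335/√(9.81×1.113) = 0.707, which is less than 1, so the flow is subcritical.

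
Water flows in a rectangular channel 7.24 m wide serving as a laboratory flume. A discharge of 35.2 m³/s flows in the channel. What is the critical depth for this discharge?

For a rectangular channel, critical depth y_c = (q²/g)^(1/3) where q = Q/b = 35.2/7.24 = 4.862 m²/s.
So y_c = (4.862²/9.81)^(1/3) = 1.34 m.

y_c = 1.34 m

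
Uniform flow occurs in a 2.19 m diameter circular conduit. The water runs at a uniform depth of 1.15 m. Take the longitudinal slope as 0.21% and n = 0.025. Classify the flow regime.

For a circular section of diameter D = 2.19 m at depth y = 1.15 m, the central angle is θ = 2 arccos(1 − 2y/D) = 3.242 rad. Then A = (D²/8)(θ − sin θ) = 2.004 m² and P = Dθ/2 = 3.55 m.
Hydraulic radius R = A/P = 2.004/3.55 = 0.5644 m.
V = (1/n) R^(2/3) √S = (1/0.025) × 0.5644^(2/3) × √0.0021 = 1.252 m/s. Hydraulic depth D_h = A/T = 2.004/2.187 = 0.9161 m.
Froude number Fr = V/√(g·D_h) = 1.252/√(9.81×0.9161) = 0.418, which is less than 1, so the flow is subcritical.

subcritical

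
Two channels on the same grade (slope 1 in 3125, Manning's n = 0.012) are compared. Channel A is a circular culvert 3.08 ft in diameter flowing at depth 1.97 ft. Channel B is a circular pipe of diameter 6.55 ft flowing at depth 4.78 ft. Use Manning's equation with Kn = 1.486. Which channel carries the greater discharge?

Channel A: For a circular section of diameter D = 3.08 ft at depth y = 1.97 ft, the central angle is θ = 2 arccos(1 − 2y/D) = 3.708 rad. Then A = (D²/8)(θ − sin θ) = 5.032 ft² and P = Dθ/2 = 5.71 ft. Hydraulic radius R = A/P = 5.032/5.71 = 0.8814 ft. Q_A = (1.486/0.012)·5.032·0.8814^(2/3)·√0.00032 = 10.25 ft³/s.
Channel B: For a circular section of diameter D = 6.55 ft at depth y = 4.78 ft, the central angle is θ = 2 arccos(1 − 2y/D) = 4.097 rad. Then A = (D²/8)(θ − sin θ) = 26.35 ft² and P = Dθ/2 = 13.42 ft. Hydraulic radius R = A/P = 26.35/13.42 = 1.964 ft. Q_B = (1.486/0.012)·26.35·1.964^(2/3)·√0.00032 = 91.52 ft³/s.
Q_A = 10.25 ft³/s vs Q_B = 91.52 ft³/s, so channel B carries more.

channel B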